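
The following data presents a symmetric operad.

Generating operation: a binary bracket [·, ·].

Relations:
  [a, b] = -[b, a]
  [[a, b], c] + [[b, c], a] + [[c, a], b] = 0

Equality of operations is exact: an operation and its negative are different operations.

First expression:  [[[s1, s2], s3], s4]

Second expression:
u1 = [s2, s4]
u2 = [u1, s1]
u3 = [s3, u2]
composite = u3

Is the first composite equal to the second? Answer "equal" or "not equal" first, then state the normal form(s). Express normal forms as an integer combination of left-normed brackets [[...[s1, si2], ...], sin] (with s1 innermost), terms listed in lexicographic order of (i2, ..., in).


not equal; first: [[[s1, s2], s3], s4]; second: [[[s1, s2], s4], s3] - [[[s1, s4], s2], s3]

Reducing the first expression gives [[[s1, s2], s3], s4]
Reducing the second expression gives [[[s1, s2], s4], s3] - [[[s1, s4], s2], s3]
The forms do not match — not equal.


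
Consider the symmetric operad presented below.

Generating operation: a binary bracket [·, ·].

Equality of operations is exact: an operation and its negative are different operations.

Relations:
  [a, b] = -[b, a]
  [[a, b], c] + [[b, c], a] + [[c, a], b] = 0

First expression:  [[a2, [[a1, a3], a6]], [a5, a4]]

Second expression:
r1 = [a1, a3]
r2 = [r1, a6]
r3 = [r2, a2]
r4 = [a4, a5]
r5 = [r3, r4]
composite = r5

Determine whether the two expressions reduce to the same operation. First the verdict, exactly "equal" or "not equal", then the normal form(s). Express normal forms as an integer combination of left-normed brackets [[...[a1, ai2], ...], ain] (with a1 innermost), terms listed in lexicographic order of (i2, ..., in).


The first composite normalizes to [[[[[a1, a3], a6], a2], a4], a5] - [[[[[a1, a3], a6], a2], a5], a4]
The second composite normalizes to [[[[[a1, a3], a6], a2], a4], a5] - [[[[[a1, a3], a6], a2], a5], a4]
The normal forms match — equal.

equal: each reduces to [[[[[a1, a3], a6], a2], a4], a5] - [[[[[a1, a3], a6], a2], a5], a4]


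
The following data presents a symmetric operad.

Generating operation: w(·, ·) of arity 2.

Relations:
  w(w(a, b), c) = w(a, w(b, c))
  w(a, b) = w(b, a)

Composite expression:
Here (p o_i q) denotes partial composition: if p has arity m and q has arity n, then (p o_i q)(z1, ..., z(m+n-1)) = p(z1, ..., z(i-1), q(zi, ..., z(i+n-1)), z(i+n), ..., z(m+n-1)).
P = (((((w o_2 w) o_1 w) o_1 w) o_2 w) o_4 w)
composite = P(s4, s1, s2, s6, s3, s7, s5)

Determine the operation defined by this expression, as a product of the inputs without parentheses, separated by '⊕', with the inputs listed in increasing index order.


s1 ⊕ s2 ⊕ s3 ⊕ s4 ⊕ s5 ⊕ s6 ⊕ s7

Key point: w commutes, so take the s-inputs in any fixed order.
w(s1, s2) flattens to s1 ⊕ s2
w(s4, w(s1, s2)) flattens to s4 ⊕ s1 ⊕ s2
w(s6, s3) flattens to s6 ⊕ s3
w(w(s4, w(s1, s2)), w(s6, s3)) flattens to s4 ⊕ s1 ⊕ s2 ⊕ s6 ⊕ s3
w(s7, s5) flattens to s7 ⊕ s5
w(w(w(s4, w(s1, s2)), w(s6, s3)), w(s7, s5)) flattens to s4 ⊕ s1 ⊕ s2 ⊕ s6 ⊕ s3 ⊕ s7 ⊕ s5
the factors in increasing index order: s1 ⊕ s2 ⊕ s3 ⊕ s4 ⊕ s5 ⊕ s6 ⊕ s7


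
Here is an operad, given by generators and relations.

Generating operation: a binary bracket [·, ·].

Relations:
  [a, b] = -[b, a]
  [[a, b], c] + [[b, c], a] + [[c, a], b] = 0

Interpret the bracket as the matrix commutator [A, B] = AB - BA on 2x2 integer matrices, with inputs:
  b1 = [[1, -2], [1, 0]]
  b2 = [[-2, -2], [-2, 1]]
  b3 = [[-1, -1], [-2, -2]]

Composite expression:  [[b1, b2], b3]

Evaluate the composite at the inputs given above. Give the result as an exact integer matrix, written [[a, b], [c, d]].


[[15, -4], [23, -15]]

[b1, b2] = [[6, -8], [-1, -6]]
[[b1, b2], b3] = [[15, -4], [23, -15]]


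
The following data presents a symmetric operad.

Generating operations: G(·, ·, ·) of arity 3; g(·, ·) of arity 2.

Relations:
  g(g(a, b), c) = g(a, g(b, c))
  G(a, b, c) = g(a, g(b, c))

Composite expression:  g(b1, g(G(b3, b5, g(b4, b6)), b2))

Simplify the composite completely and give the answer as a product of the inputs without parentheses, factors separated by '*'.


b1 * b3 * b5 * b4 * b6 * b2

All parenthesizations of g agree; list the b-inputs left to right.
g(b4, b6) flattens to b4 * b6
G(b3, b5, g(b4, b6)) flattens to b3 * b5 * b4 * b6
g(G(b3, b5, g(b4, b6)), b2) flattens to b3 * b5 * b4 * b6 * b2
g(b1, g(G(b3, b5, g(b4, b6)), b2)) flattens to b1 * b3 * b5 * b4 * b6 * b2


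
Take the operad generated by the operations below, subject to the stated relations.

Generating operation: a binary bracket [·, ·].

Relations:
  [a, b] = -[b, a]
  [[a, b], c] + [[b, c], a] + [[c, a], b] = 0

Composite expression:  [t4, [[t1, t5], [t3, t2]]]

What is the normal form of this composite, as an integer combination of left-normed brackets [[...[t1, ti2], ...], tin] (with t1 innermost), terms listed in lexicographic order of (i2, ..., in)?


[[[[t1, t5], t2], t3], t4] - [[[[t1, t5], t3], t2], t4]


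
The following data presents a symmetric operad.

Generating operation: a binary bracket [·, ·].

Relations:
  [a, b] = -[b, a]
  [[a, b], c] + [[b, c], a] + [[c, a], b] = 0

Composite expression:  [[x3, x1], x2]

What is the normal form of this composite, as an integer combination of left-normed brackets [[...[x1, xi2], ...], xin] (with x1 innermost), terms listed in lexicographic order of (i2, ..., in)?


-[[x1, x3], x2]

Skip Jacobi rewriting: expand, keep x1-initial words, read off terms.
Composite bracket: [[x3, x1], x2]
Applying ab - ba throughout gives 4 signed words (2^2 = 4).
Keep just the words that open with x1:
  x1x3x2 appears with sign -1, giving the term -[[x1, x3], x2]


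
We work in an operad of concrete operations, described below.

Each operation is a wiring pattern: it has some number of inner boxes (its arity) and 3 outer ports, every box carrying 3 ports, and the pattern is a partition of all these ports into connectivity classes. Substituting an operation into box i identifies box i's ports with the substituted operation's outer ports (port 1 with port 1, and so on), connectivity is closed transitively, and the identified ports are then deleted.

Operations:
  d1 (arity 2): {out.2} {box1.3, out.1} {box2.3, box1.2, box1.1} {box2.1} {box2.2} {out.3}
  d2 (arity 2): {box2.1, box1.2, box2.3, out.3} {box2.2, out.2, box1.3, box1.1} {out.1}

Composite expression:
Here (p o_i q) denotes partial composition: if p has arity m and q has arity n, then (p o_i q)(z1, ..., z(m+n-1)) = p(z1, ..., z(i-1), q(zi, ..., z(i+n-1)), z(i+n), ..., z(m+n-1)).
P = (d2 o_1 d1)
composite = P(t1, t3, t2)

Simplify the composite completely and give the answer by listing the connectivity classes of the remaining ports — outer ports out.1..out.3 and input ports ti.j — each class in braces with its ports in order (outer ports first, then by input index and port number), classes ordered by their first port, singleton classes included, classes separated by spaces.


Connectivity passes through glued d2-boundaries; trace each wire chain.
after d1, the pattern on (t1, t3) reads {out.1, t1.3} {out.2} {out.3} {t1.1, t1.2, t3.3} {t3.1} {t3.2} (out.j = its outer ports)
after d2, the pattern on (t1, t3, t2) reads {out.1} {out.2, t1.3, t2.2} {out.3, t2.1, t2.3} {t1.1, t1.2, t3.3} {t3.1} {t3.2} (out.j = its outer ports)

{out.1} {out.2, t1.3, t2.2} {out.3, t2.1, t2.3} {t1.1, t1.2, t3.3} {t3.1} {t3.2}


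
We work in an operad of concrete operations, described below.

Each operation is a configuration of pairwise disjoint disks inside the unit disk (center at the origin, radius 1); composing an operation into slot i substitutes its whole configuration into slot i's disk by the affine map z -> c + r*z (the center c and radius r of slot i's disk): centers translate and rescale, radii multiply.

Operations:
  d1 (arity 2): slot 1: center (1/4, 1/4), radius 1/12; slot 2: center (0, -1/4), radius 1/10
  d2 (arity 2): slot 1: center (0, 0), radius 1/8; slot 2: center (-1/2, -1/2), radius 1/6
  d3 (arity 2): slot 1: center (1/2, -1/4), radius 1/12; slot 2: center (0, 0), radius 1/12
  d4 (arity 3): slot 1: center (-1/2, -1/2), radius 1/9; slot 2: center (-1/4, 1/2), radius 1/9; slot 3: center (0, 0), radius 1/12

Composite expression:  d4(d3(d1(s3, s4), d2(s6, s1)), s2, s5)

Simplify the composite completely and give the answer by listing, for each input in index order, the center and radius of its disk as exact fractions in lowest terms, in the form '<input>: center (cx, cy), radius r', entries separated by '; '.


s1: center (-109/216, -109/216), radius 1/648; s2: center (-1/4, 1/2), radius 1/9; s3: center (-191/432, -227/432), radius 1/1296; s4: center (-4/9, -229/432), radius 1/1080; s5: center (0, 0), radius 1/12; s6: center (-1/2, -1/2), radius 1/864

Only the slot chain above each s matters under d4; compose those maps.
input s3: composing its 3 substitution steps yields center (-191/432, -227/432), radius 1/1296
input s4: composing its 3 substitution steps yields center (-4/9, -229/432), radius 1/1080
input s6: composing its 3 substitution steps yields center (-1/2, -1/2), radius 1/864
input s1: composing its 3 substitution steps yields center (-109/216, -109/216), radius 1/648
input s2: composing its 1 substitution step yields center (-1/4, 1/2), radius 1/9
input s5: composing its 1 substitution step yields center (0, 0), radius 1/12


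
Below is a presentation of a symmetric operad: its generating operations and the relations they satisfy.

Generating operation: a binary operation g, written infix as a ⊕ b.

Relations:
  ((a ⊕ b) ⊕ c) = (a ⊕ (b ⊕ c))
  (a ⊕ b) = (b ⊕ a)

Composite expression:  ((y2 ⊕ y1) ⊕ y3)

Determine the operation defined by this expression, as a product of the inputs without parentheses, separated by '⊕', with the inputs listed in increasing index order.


y1 ⊕ y2 ⊕ y3

With g associative and commutative, the y-input set is all that matters.
(y2 ⊕ y1) flattens to y2 ⊕ y1
((y2 ⊕ y1) ⊕ y3) flattens to y2 ⊕ y1 ⊕ y3
sorting the factors by input index: y1 ⊕ y2 ⊕ y3


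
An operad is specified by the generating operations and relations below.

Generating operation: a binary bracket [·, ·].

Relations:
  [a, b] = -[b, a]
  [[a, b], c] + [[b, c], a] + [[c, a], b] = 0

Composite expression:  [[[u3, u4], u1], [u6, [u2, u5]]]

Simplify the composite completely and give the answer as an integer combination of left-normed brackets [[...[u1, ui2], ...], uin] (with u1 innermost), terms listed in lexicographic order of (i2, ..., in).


Left-normed coefficients sit on the u1-initial expansion words.
Composite bracket: [[[u3, u4], u1], [u6, [u2, u5]]]
Expanding via [a, b] = ab - ba: 32 signed words (2^5 = 32).
Keep just the words that open with u1:
  sign of u1u3u4u2u5u6 is +1, so it contributes +[[[[[u1, u3], u4], u2], u5], u6]
  sign of u1u3u4u5u2u6 is -1, so it contributes -[[[[[u1, u3], u4], u5], u2], u6]
  sign of u1u3u4u6u2u5 is -1, so it contributes -[[[[[u1, u3], u4], u6], u2], u5]
  sign of u1u3u4u6u5u2 is +1, so it contributes +[[[[[u1, u3], u4], u6], u5], u2]
  sign of u1u4u3u2u5u6 is -1, so it contributes -[[[[[u1, u4], u3], u2], u5], u6]
  sign of u1u4u3u5u2u6 is +1, so it contributes +[[[[[u1, u4], u3], u5], u2], u6]
  sign of u1u4u3u6u2u5 is +1, so it contributes +[[[[[u1, u4], u3], u6], u2], u5]
  sign of u1u4u3u6u5u2 is -1, so it contributes -[[[[[u1, u4], u3], u6], u5], u2]

[[[[[u1, u3], u4], u2], u5], u6] - [[[[[u1, u3], u4], u5], u2], u6] - [[[[[u1, u3], u4], u6], u2], u5] + [[[[[u1, u3], u4], u6], u5], u2] - [[[[[u1, u4], u3], u2], u5], u6] + [[[[[u1, u4], u3], u5], u2], u6] + [[[[[u1, u4], u3], u6], u2], u5] - [[[[[u1, u4], u3], u6], u5], u2]


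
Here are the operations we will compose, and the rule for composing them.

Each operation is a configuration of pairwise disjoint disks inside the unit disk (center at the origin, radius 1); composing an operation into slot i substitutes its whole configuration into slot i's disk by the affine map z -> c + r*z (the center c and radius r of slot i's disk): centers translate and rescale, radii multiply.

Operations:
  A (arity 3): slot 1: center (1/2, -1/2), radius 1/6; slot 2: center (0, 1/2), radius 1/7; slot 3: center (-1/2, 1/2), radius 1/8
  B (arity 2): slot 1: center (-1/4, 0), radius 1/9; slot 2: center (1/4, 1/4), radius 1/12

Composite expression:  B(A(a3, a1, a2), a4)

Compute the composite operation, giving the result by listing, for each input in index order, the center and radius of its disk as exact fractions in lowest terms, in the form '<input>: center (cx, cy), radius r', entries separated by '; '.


Only the slot chain above each a matters under B; compose those maps.
input a3: applying the 2 nested substitutions gives center (-7/36, -1/18), radius 1/54
input a1: applying the 2 nested substitutions gives center (-1/4, 1/18), radius 1/63
input a2: applying the 2 nested substitutions gives center (-11/36, 1/18), radius 1/72
input a4: applying the 1 nested substitution gives center (1/4, 1/4), radius 1/12

a1: center (-1/4, 1/18), radius 1/63; a2: center (-11/36, 1/18), radius 1/72; a3: center (-7/36, -1/18), radius 1/54; a4: center (1/4, 1/4), radius 1/12


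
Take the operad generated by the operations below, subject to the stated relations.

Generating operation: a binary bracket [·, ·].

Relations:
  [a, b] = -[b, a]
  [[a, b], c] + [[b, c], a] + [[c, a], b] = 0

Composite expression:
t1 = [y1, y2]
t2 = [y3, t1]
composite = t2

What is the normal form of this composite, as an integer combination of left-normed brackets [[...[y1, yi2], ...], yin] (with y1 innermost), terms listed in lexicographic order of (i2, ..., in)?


-[[y1, y2], y3]

In the tensor algebra, words opening y1 carry the y1-anchored form.
Composite bracket: [y3, [y1, y2]]
Full expansion: 4 signed words from ab - ba (2^2 = 4).
Collect the words opening with y1:
  y1y2y3 appears with sign -1, giving the term -[[y1, y2], y3]


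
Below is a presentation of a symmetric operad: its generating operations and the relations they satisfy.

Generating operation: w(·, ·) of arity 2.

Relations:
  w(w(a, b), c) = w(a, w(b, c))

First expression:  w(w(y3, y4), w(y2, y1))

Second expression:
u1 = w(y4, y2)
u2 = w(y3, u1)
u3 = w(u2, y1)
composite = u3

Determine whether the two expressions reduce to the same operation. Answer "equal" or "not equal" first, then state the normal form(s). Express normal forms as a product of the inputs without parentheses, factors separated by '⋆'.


In normal form, the first expression is y3 ⋆ y4 ⋆ y2 ⋆ y1
In normal form, the second expression is y3 ⋆ y4 ⋆ y2 ⋆ y1
The forms coincide; equal.

equal; both compose to y3 ⋆ y4 ⋆ y2 ⋆ y1


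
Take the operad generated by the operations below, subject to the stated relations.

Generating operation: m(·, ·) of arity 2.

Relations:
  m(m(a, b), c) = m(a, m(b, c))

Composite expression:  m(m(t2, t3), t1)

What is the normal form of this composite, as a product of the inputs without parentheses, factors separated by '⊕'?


t2 ⊕ t3 ⊕ t1


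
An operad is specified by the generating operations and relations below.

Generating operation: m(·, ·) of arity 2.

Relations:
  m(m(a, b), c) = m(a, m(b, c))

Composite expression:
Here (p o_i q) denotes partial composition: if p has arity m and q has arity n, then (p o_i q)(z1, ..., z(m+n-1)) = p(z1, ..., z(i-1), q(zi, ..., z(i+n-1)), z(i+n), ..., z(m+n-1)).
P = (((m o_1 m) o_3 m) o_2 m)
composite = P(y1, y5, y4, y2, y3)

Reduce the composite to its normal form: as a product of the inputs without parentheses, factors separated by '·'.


Key point: m is associative — brackets drop, the y-order remains.
m(y5, y4) reduces to y5 · y4
m(y1, m(y5, y4)) reduces to y1 · y5 · y4
m(y2, y3) reduces to y2 · y3
m(m(y1, m(y5, y4)), m(y2, y3)) reduces to y1 · y5 · y4 · y2 · y3

y1 · y5 · y4 · y2 · y3


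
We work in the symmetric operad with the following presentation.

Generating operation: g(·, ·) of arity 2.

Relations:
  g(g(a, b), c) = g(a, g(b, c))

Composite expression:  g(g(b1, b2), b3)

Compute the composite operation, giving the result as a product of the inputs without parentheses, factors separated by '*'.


b1 * b2 * b3

All parenthesizations of g agree; list the b-inputs left to right.
g(b1, b2) flattens to b1 * b2
g(g(b1, b2), b3) flattens to b1 * b2 * b3


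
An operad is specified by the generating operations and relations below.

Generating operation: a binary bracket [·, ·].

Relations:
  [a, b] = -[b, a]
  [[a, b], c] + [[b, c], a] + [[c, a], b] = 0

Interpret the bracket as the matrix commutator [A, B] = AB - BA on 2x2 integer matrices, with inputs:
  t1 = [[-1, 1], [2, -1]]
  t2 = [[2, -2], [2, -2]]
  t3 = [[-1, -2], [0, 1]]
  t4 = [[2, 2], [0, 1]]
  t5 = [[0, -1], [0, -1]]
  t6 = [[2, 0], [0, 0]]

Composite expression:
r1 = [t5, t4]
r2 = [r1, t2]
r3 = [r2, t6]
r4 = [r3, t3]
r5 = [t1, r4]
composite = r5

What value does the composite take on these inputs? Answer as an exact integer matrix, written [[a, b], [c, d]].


[[-96, 0], [0, 96]]


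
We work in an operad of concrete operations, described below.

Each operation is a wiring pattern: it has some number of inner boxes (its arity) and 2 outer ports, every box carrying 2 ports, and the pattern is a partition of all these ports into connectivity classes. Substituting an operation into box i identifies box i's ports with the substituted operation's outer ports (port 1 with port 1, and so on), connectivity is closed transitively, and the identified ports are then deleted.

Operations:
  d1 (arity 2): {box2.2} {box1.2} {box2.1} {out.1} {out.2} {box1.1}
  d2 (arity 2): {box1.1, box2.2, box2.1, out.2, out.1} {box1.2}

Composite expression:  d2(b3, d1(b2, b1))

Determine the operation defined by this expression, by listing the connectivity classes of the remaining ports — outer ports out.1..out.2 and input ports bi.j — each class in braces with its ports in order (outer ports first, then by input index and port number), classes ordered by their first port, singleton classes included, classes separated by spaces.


{out.1, out.2, b3.1} {b1.1} {b1.2} {b2.1} {b2.2} {b3.2}


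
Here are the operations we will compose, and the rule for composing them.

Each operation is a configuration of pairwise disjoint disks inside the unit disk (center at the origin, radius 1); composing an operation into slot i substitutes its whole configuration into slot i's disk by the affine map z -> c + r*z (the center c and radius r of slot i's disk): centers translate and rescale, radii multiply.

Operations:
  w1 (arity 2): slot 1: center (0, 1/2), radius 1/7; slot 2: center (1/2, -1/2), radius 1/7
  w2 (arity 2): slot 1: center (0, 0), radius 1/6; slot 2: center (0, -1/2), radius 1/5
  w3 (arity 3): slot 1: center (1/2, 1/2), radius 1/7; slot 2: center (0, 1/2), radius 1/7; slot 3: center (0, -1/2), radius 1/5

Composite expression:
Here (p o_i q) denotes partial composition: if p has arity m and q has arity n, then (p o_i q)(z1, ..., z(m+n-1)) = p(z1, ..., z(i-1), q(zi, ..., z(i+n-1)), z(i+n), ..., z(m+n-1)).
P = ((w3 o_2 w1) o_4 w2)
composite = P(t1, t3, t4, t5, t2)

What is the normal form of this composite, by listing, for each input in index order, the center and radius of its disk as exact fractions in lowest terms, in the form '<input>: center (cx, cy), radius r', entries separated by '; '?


Nesting under w3 composes maps z -> c + r*z down each t-path.
tracing t1 down its 1-map path: center (1/2, 1/2), radius 1/7
tracing t3 down its 2-map path: center (0, 4/7), radius 1/49
tracing t4 down its 2-map path: center (1/14, 3/7), radius 1/49
tracing t5 down its 2-map path: center (0, -1/2), radius 1/30
tracing t2 down its 2-map path: center (0, -3/5), radius 1/25

t1: center (1/2, 1/2), radius 1/7; t2: center (0, -3/5), radius 1/25; t3: center (0, 4/7), radius 1/49; t4: center (1/14, 3/7), radius 1/49; t5: center (0, -1/2), radius 1/30


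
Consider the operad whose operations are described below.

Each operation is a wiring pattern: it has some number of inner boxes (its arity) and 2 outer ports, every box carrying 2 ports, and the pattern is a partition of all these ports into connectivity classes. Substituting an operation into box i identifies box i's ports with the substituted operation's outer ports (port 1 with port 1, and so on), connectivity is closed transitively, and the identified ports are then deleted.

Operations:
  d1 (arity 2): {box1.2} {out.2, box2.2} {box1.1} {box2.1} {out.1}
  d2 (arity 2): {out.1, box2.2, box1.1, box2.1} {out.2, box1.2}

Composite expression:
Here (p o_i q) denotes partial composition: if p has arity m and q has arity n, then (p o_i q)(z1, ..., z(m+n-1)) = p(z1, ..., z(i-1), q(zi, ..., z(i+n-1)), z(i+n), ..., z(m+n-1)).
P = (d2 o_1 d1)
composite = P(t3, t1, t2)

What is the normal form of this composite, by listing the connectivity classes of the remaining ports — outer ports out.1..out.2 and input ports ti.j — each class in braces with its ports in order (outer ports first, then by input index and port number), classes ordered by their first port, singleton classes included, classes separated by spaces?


{out.1, t2.1, t2.2} {out.2, t1.2} {t1.1} {t3.1} {t3.2}

After gluing at d2, chains via deleted ports link the t-ports.
through d1, on inputs (t3, t1): {out.1} {out.2, t1.2} {t1.1} {t3.1} {t3.2} (out.j = stage outer ports)
through d2, on inputs (t3, t1, t2): {out.1, t2.1, t2.2} {out.2, t1.2} {t1.1} {t3.1} {t3.2} (out.j = stage outer ports)


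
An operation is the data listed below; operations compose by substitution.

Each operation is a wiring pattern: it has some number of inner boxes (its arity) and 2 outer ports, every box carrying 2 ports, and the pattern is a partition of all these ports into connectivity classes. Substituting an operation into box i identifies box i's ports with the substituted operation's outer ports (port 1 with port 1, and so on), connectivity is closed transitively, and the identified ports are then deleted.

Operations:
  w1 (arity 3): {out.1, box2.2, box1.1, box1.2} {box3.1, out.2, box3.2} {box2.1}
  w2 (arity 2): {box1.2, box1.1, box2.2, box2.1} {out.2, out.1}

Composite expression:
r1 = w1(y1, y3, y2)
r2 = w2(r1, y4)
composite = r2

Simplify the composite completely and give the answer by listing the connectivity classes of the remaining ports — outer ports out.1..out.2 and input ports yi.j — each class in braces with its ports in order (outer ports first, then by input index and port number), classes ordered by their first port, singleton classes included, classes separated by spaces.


{out.1, out.2} {y1.1, y1.2, y2.1, y2.2, y3.2, y4.1, y4.2} {y3.1}


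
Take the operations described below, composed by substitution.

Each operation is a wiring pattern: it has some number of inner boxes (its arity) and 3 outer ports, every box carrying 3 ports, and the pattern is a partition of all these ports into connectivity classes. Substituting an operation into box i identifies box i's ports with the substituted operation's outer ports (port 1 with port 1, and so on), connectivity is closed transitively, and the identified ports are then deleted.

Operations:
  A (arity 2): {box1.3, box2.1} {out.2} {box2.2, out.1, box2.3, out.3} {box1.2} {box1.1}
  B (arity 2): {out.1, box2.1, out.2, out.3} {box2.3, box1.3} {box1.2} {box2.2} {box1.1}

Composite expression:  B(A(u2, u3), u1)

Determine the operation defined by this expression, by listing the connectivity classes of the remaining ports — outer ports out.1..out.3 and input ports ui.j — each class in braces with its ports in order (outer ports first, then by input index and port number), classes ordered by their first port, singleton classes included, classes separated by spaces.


{out.1, out.2, out.3, u1.1} {u1.2} {u1.3, u3.2, u3.3} {u2.1} {u2.2} {u2.3, u3.1}


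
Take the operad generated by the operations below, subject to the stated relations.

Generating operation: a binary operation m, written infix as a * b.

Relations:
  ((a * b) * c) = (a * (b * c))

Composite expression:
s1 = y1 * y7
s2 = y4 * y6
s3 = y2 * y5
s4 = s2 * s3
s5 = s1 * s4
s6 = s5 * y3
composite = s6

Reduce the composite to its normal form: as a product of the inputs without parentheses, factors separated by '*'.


y1 * y7 * y4 * y6 * y2 * y5 * y3

Associativity of m dissolves the nesting; only the y-input order survives.
(y1 * y7) flattens to y1 * y7
(y4 * y6) flattens to y4 * y6
(y2 * y5) flattens to y2 * y5
((y4 * y6) * (y2 * y5)) flattens to y4 * y6 * y2 * y5
((y1 * y7) * ((y4 * y6) * (y2 * y5))) flattens to y1 * y7 * y4 * y6 * y2 * y5
(((y1 * y7) * ((y4 * y6) * (y2 * y5))) * y3) flattens to y1 * y7 * y4 * y6 * y2 * y5 * y3


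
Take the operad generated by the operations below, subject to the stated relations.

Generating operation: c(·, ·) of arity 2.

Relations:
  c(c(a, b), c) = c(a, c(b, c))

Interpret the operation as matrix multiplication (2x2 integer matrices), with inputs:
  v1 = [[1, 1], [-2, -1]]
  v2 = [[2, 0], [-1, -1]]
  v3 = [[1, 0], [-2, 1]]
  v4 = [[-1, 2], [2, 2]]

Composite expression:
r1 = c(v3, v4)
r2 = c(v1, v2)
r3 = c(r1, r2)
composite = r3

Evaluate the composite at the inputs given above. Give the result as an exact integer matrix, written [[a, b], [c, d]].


c(v3, v4) = [[-1, 2], [4, -2]]
c(v1, v2) = [[1, -1], [-3, 1]]
c(c(v3, v4), c(v1, v2)) = [[-7, 3], [10, -6]]

[[-7, 3], [10, -6]]


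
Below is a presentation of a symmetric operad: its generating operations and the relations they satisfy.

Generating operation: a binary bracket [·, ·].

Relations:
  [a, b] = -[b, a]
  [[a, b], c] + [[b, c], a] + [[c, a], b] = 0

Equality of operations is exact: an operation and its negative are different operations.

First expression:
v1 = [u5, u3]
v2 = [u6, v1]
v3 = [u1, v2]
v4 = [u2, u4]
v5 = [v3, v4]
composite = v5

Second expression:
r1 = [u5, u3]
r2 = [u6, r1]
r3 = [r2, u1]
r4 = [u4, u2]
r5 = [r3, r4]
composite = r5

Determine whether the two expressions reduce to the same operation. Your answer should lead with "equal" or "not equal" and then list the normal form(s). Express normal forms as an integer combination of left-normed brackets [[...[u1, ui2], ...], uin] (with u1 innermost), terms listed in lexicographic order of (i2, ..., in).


Normal form of the first expression: [[[[[u1, u3], u5], u6], u2], u4] - [[[[[u1, u3], u5], u6], u4], u2] - [[[[[u1, u5], u3], u6], u2], u4] + [[[[[u1, u5], u3], u6], u4], u2] - [[[[[u1, u6], u3], u5], u2], u4] + [[[[[u1, u6], u3], u5], u4], u2] + [[[[[u1, u6], u5], u3], u2], u4] - [[[[[u1, u6], u5], u3], u4], u2]
Normal form of the second expression: [[[[[u1, u3], u5], u6], u2], u4] - [[[[[u1, u3], u5], u6], u4], u2] - [[[[[u1, u5], u3], u6], u2], u4] + [[[[[u1, u5], u3], u6], u4], u2] - [[[[[u1, u6], u3], u5], u2], u4] + [[[[[u1, u6], u3], u5], u4], u2] + [[[[[u1, u6], u5], u3], u2], u4] - [[[[[u1, u6], u5], u3], u4], u2]
One common form — equal.

equal: each reduces to [[[[[u1, u3], u5], u6], u2], u4] - [[[[[u1, u3], u5], u6], u4], u2] - [[[[[u1, u5], u3], u6], u2], u4] + [[[[[u1, u5], u3], u6], u4], u2] - [[[[[u1, u6], u3], u5], u2], u4] + [[[[[u1, u6], u3], u5], u4], u2] + [[[[[u1, u6], u5], u3], u2], u4] - [[[[[u1, u6], u5], u3], u4], u2]


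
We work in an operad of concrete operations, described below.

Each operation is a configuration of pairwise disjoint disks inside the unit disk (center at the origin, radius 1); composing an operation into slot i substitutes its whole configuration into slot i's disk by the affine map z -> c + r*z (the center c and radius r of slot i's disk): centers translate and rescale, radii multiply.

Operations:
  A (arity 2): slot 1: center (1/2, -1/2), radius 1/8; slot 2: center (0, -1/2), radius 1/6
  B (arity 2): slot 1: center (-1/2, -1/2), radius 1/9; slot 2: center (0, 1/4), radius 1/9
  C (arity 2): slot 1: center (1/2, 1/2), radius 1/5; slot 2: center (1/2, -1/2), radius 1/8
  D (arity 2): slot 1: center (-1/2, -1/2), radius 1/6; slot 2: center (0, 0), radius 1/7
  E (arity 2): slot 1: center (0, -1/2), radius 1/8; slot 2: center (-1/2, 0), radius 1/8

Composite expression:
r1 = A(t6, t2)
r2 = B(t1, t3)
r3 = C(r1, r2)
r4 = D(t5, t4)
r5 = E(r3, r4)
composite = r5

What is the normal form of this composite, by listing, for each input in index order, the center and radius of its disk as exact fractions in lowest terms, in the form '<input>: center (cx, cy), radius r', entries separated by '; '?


t1: center (7/128, -73/128), radius 1/576; t2: center (1/16, -9/20), radius 1/240; t3: center (1/16, -143/256), radius 1/576; t4: center (-1/2, 0), radius 1/56; t5: center (-9/16, -1/16), radius 1/48; t6: center (3/40, -9/20), radius 1/320

Only the slot chain above each t matters under E; compose those maps.
t6: after 3 affine steps, its disk has center (3/40, -9/20), radius 1/320
t2: after 3 affine steps, its disk has center (1/16, -9/20), radius 1/240
t1: after 3 affine steps, its disk has center (7/128, -73/128), radius 1/576
t3: after 3 affine steps, its disk has center (1/16, -143/256), radius 1/576
t5: after 2 affine steps, its disk has center (-9/16, -1/16), radius 1/48
t4: after 2 affine steps, its disk has center (-1/2, 0), radius 1/56


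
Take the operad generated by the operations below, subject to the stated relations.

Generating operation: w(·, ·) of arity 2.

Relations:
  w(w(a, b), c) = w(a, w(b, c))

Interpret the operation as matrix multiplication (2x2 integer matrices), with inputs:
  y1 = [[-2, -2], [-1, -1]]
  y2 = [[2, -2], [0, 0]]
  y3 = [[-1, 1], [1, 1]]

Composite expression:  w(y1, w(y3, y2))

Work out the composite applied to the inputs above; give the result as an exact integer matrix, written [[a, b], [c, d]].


[[0, 0], [0, 0]]

w(y3, y2) = [[-2, 2], [2, -2]]
w(y1, w(y3, y2)) = [[0, 0], [0, 0]]


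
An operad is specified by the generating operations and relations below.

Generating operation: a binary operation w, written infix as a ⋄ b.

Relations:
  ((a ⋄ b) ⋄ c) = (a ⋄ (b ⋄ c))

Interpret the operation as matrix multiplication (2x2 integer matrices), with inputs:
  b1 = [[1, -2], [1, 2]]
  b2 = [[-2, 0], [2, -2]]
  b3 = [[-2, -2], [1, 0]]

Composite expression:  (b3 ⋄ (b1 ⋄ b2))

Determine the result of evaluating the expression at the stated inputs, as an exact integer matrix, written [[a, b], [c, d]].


(b1 ⋄ b2) = [[-6, 4], [2, -4]]
(b3 ⋄ (b1 ⋄ b2)) = [[8, 0], [-6, 4]]

[[8, 0], [-6, 4]]


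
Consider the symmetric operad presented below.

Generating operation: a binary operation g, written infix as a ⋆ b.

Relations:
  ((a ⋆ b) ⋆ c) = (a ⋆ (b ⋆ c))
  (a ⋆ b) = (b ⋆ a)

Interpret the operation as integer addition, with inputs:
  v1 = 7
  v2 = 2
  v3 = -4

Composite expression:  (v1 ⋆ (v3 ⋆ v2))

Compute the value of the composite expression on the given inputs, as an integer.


5

(v3 ⋆ v2) = -2
(v1 ⋆ (v3 ⋆ v2)) = 5


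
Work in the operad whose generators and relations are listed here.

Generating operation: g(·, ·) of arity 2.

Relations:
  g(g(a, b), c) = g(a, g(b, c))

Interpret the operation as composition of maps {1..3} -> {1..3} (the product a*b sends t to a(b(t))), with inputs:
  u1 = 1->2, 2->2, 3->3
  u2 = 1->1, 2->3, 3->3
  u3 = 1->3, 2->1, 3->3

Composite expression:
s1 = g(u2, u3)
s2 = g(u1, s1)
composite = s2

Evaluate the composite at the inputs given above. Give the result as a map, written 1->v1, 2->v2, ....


g(u2, u3) = 1->3, 2->1, 3->3
g(u1, g(u2, u3)) = 1->3, 2->2, 3->3

1->3, 2->2, 3->3


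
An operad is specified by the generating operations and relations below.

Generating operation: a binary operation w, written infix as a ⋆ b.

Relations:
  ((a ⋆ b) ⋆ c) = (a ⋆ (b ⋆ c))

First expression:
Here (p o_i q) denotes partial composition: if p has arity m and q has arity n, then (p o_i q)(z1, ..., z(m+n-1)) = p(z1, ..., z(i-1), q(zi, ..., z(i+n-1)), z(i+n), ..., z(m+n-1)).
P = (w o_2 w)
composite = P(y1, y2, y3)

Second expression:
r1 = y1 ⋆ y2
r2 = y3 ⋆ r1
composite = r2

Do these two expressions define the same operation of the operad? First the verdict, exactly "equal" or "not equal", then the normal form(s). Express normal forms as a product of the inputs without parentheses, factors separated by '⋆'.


not equal; first: y1 ⋆ y2 ⋆ y3; second: y3 ⋆ y1 ⋆ y2

The first expression, normalized: y1 ⋆ y2 ⋆ y3
The second expression, normalized: y3 ⋆ y1 ⋆ y2
No match — not equal.


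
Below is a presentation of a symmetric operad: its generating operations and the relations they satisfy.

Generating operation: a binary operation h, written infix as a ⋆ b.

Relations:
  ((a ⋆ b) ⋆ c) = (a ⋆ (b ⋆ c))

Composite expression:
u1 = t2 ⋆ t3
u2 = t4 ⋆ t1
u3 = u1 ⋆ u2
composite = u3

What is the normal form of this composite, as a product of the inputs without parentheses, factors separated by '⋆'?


t2 ⋆ t3 ⋆ t4 ⋆ t1

Every regrouping of h is equal, so read the t-inputs in written order.
(t2 ⋆ t3) spells out as t2 ⋆ t3
(t4 ⋆ t1) spells out as t4 ⋆ t1
((t2 ⋆ t3) ⋆ (t4 ⋆ t1)) spells out as t2 ⋆ t3 ⋆ t4 ⋆ t1


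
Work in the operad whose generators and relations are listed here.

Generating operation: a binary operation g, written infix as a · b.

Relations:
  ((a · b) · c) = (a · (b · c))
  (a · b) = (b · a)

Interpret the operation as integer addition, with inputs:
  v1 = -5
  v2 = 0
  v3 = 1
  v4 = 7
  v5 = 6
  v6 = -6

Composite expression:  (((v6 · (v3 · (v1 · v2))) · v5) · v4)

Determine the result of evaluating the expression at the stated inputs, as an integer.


(v1 · v2) = -5
(v3 · (v1 · v2)) = -4
(v6 · (v3 · (v1 · v2))) = -10
((v6 · (v3 · (v1 · v2))) · v5) = -4
(((v6 · (v3 · (v1 · v2))) · v5) · v4) = 3

3


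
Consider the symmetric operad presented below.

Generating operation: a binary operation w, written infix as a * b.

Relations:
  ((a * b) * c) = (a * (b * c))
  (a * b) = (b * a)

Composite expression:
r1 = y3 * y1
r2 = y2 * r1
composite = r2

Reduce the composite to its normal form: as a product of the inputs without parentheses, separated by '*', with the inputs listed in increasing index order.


Both nesting and order wash out for w; what remains is which y's occur.
(y3 * y1) reduces to y3 * y1
(y2 * (y3 * y1)) reduces to y2 * y3 * y1
reordering the factors by index: y1 * y2 * y3

y1 * y2 * y3


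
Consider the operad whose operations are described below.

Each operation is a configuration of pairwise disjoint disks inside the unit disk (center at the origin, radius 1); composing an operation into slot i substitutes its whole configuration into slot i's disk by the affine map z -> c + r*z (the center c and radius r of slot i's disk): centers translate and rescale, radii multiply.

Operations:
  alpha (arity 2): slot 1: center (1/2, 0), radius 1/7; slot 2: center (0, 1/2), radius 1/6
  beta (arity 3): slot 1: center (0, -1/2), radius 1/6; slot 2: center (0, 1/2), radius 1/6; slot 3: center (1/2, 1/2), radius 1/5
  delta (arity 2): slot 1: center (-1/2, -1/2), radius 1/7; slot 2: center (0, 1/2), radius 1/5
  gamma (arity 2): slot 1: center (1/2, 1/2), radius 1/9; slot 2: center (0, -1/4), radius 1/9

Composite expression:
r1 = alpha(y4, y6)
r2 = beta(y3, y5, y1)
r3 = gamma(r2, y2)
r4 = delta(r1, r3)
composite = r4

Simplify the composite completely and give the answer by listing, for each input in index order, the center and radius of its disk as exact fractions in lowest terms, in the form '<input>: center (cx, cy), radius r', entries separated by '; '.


y1: center (1/9, 11/18), radius 1/225; y2: center (0, 9/20), radius 1/45; y3: center (1/10, 53/90), radius 1/270; y4: center (-3/7, -1/2), radius 1/49; y5: center (1/10, 11/18), radius 1/270; y6: center (-1/2, -3/7), radius 1/42


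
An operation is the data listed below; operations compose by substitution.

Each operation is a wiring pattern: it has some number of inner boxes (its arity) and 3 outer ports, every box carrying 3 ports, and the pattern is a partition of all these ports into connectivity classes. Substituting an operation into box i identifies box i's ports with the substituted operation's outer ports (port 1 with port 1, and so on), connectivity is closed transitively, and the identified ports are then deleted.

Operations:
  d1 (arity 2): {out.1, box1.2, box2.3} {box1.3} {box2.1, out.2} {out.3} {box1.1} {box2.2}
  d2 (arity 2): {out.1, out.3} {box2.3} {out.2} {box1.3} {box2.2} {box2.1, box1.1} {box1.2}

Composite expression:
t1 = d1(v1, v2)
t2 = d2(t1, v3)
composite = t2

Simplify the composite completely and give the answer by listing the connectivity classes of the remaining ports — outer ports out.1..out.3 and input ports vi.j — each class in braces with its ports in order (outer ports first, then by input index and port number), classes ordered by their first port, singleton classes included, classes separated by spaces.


{out.1, out.3} {out.2} {v1.1} {v1.2, v2.3, v3.1} {v1.3} {v2.1} {v2.2} {v3.2} {v3.3}


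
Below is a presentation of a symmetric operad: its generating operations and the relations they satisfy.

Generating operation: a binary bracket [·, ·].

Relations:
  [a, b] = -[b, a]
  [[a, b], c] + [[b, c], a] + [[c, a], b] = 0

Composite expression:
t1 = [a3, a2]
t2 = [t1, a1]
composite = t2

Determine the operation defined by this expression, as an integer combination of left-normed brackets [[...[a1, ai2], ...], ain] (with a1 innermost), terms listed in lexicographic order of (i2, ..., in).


[[a1, a2], a3] - [[a1, a3], a2]

A multilinear Lie element is pinned by a1-initial words (a1 innermost).
Composite bracket: [[a3, a2], a1]
Applying ab - ba throughout gives 4 signed words (2^2 = 4).
Only words starting with a1 matter:
  a1a2a3 appears with sign +1, giving the term +[[a1, a2], a3]
  a1a3a2 appears with sign -1, giving the term -[[a1, a3], a2]


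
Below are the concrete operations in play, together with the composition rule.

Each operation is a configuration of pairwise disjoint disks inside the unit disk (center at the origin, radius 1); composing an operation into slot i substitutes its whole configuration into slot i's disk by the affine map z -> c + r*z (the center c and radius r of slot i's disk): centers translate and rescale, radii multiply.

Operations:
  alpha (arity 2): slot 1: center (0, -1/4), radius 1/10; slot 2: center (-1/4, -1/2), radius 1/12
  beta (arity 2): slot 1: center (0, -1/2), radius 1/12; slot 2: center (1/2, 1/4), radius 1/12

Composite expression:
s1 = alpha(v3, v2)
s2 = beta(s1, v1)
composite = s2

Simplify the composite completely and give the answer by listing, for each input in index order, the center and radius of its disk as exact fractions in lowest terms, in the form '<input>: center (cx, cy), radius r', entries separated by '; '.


v1: center (1/2, 1/4), radius 1/12; v2: center (-1/48, -13/24), radius 1/144; v3: center (0, -25/48), radius 1/120


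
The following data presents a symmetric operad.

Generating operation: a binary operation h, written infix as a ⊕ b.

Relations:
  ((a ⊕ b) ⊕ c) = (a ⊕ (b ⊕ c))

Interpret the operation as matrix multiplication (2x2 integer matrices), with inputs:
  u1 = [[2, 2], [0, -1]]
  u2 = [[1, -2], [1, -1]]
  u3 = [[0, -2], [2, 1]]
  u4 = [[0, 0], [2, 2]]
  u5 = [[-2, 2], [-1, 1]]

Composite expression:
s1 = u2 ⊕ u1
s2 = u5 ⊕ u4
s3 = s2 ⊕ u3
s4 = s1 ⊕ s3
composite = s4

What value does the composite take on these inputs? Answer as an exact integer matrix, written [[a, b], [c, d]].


[[32, -16], [28, -14]]

(u2 ⊕ u1) = [[2, 4], [2, 3]]
(u5 ⊕ u4) = [[4, 4], [2, 2]]
((u5 ⊕ u4) ⊕ u3) = [[8, -4], [4, -2]]
((u2 ⊕ u1) ⊕ ((u5 ⊕ u4) ⊕ u3)) = [[32, -16], [28, -14]]


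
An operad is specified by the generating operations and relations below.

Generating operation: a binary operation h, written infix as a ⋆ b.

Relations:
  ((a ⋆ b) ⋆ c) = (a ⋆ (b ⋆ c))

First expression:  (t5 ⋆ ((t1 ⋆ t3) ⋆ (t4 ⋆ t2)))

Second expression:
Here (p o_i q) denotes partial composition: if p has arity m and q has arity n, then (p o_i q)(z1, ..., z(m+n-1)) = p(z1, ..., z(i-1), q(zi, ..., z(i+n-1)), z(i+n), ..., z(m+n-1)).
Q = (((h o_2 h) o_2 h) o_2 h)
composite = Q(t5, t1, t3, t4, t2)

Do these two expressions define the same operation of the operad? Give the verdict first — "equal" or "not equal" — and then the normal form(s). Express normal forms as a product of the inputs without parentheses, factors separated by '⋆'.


The first expression reduces to t5 ⋆ t1 ⋆ t3 ⋆ t4 ⋆ t2
The second expression reduces to t5 ⋆ t1 ⋆ t3 ⋆ t4 ⋆ t2
The normal forms match — equal.

equal: each reduces to t5 ⋆ t1 ⋆ t3 ⋆ t4 ⋆ t2
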